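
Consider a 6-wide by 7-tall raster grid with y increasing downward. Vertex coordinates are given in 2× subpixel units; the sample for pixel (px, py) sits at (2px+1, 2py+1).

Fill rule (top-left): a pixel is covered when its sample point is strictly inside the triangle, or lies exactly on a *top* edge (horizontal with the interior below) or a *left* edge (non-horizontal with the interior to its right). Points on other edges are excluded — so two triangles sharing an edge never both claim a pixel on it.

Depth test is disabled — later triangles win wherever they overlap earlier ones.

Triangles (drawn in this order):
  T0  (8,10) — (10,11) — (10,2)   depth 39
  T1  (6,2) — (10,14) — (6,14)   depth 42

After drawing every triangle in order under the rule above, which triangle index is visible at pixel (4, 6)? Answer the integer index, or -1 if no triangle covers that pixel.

T0:
  2·area = 18  (B↔C swapped to make it positive)
  edge (8, 10)→(10, 2): d=(2,-8) top-left  bias=+0
  edge (10, 2)→(10, 11): d=(0,9) right/bottom  bias=-1
  edge (10, 11)→(8, 10): d=(-2,-1) top-left  bias=+0
    (4,3)@(9, 7): e=[2,9,7] → X
    (5,3)@(11, 7): e=[18,-9,9] → .
    (4,4)@(9, 9): e=[6,9,3] → X
    (5,4)@(11, 9): e=[22,-9,5] → .
    (4,5)@(9, 11): e=[10,9,-1] → .
  covered (2 px):
    . . . . . .
    . . . . . .
    . . . . . .
    . . . . X .
    . . . . X .
    . . . . . .
    . . . . . .
T1:
  2·area = 48
  edge (6, 2)→(10, 14): d=(4,12) right/bottom  bias=-1
  edge (10, 14)→(6, 14): d=(-4,0) right/bottom  bias=-1
  edge (6, 14)→(6, 2): d=(0,-12) top-left  bias=+0
    (3,2)@(7, 5): e=[0,36,12] → .  [on edge]
    (3,3)@(7, 7): e=[8,28,12] → X
    (4,3)@(9, 7): e=[-16,28,36] → .
    (3,4)@(7, 9): e=[16,20,12] → X
    (4,4)@(9, 9): e=[-8,20,36] → .
    (3,5)@(7, 11): e=[24,12,12] → X
    (4,5)@(9, 11): e=[0,12,36] → .  [on edge]
    (3,6)@(7, 13): e=[32,4,12] → X
    (4,6)@(9, 13): e=[8,4,36] → X
    (5,6)@(11, 13): e=[-16,4,60] → .
  covered (5 px):
    . . . . . .
    . . . . . .
    . . . . . .
    . . . X . .
    . . . X . .
    . . . X . .
    . . . X X .

Z-buffer (winner per pixel, '.' = empty):
  . . . . . .
  . . . . . .
  . . . . . .
  . . . 1 0 .
  . . . 1 0 .
  . . . 1 . .
  . . . 1 1 .

Result: 1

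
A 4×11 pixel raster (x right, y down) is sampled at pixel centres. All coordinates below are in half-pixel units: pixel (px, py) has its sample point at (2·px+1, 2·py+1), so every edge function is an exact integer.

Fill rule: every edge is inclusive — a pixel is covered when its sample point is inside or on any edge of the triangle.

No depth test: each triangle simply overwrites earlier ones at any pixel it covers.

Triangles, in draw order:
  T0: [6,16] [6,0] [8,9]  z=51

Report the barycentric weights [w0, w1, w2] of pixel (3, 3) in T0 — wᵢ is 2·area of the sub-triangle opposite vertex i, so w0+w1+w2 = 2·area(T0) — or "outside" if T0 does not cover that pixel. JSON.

T0:
  2·area = 32
  edge (6, 16)→(6, 0): d=(0,-16) inclusive
  edge (6, 0)→(8, 9): d=(2,9) inclusive
  edge (8, 9)→(6, 16): d=(-2,7) inclusive
    (3,2)@(7, 5): e=[16,1,15] → X
    (3,3)@(7, 7): e=[16,5,11] → X
    (3,4)@(7, 9): e=[16,9,7] → X
    (3,5)@(7, 11): e=[16,13,3] → X
    (3,6)@(7, 13): e=[16,17,-1] → .
  covered (4 px):
    . . . .
    . . . .
    . . . X
    . . . X
    . . . X
    . . . X
    . . . .
    . . . .
    . . . .
    . . . .
    . . . .

Result: [5,11,16]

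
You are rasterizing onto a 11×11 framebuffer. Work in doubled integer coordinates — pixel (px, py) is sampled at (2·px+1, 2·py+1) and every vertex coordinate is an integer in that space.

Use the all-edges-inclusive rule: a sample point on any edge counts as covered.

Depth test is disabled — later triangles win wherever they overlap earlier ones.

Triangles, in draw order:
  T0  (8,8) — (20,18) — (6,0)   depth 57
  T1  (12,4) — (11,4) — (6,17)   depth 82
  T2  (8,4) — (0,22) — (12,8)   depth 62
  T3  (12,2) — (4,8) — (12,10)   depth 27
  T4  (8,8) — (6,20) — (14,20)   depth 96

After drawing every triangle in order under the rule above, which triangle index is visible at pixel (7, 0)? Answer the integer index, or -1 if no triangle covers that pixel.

T0:
  2·area = 76  (B↔C swapped to make it positive)
  edge (8, 8)→(6, 0): d=(-2,-8) inclusive
  edge (6, 0)→(20, 18): d=(14,18) inclusive
  edge (20, 18)→(8, 8): d=(-12,-10) inclusive
    (3,1)@(7, 3): e=[2,24,50] → █
    (4,1)@(9, 3): e=[18,-12,70] → ·
    (3,2)@(7, 5): e=[-2,52,26] → ·
    (4,2)@(9, 5): e=[14,16,46] → █
    (5,2)@(11, 5): e=[30,-20,66] → ·
    (4,3)@(9, 7): e=[10,44,22] → █
    (5,3)@(11, 7): e=[26,8,42] → █
    (6,3)@(13, 7): e=[42,-28,62] → ·
    (4,4)@(9, 9): e=[6,72,-2] → ·
    (5,4)@(11, 9): e=[22,36,18] → █
    (6,4)@(13, 9): e=[38,0,38] → █  [on edge]
    (7,4)@(15, 9): e=[54,-36,58] → ·
  covered (10 px):
    · · · · · · · · · · ·
    · · · █ · · · · · · ·
    · · · · █ · · · · · ·
    · · · · █ █ · · · · ·
    · · · · · █ █ · · · ·
    · · · · · · █ · · · ·
    · · · · · · · █ · · ·
    · · · · · · · · █ · ·
    · · · · · · · · · █ ·
    · · · · · · · · · · ·
    · · · · · · · · · · ·
T1:
  2·area = 13  (B↔C swapped to make it positive)
  edge (12, 4)→(6, 17): d=(-6,13) inclusive
  edge (6, 17)→(11, 4): d=(5,-13) inclusive
  edge (11, 4)→(12, 4): d=(1,0) inclusive
    (5,2)@(11, 5): e=[7,5,1] → █
    (6,2)@(13, 5): e=[-19,31,1] → ·
    (5,3)@(11, 7): e=[-5,15,3] → ·
  covered (1 px):
    · · · · · · · · · · ·
    · · · · · · · · · · ·
    · · · · · █ · · · · ·
    · · · · · · · · · · ·
    · · · · · · · · · · ·
    · · · · · · · · · · ·
    · · · · · · · · · · ·
    · · · · · · · · · · ·
    · · · · · · · · · · ·
    · · · · · · · · · · ·
    · · · · · · · · · · ·
T2:
  2·area = 104  (B↔C swapped to make it positive)
  edge (8, 4)→(12, 8): d=(4,4) inclusive
  edge (12, 8)→(0, 22): d=(-12,14) inclusive
  edge (0, 22)→(8, 4): d=(8,-18) inclusive
    (2,0)@(5, 1): e=[0,182,-78] → ·  [on edge]
    (3,1)@(7, 3): e=[0,130,-26] → ·  [on edge]
    (4,2)@(9, 5): e=[0,78,26] → █  [on edge]
    (5,2)@(11, 5): e=[-8,50,62] → ·
    (3,3)@(7, 7): e=[16,82,6] → █
    (5,3)@(11, 7): e=[0,26,78] → █  [on edge]
    (6,3)@(13, 7): e=[-8,-2,114] → ·
    (3,4)@(7, 9): e=[24,58,22] → █
    (6,4)@(13, 9): e=[0,-26,130] → ·  [on edge]
    (2,5)@(5, 11): e=[40,62,2] → █
    (5,5)@(11, 11): e=[16,-22,110] → ·
    (7,5)@(15, 11): e=[0,-78,182] → ·  [on edge]
    (8,6)@(17, 13): e=[0,-130,234] → ·  [on edge]
    (9,7)@(19, 15): e=[0,-182,286] → ·  [on edge]
    (10,8)@(21, 17): e=[0,-234,338] → ·  [on edge]
  covered (14 px):
    · · · · · · · · · · ·
    · · · · · · · · · · ·
    · · · · █ · · · · · ·
    · · · █ █ █ · · · · ·
    · · · █ █ █ · · · · ·
    · · █ █ █ · · · · · ·
    · · █ █ · · · · · · ·
    · · █ · · · · · · · ·
    · █ · · · · · · · · ·
    · · · · · · · · · · ·
    · · · · · · · · · · ·
T3:
  2·area = 64  (B↔C swapped to make it positive)
  edge (12, 2)→(12, 10): d=(0,8) inclusive
  edge (12, 10)→(4, 8): d=(-8,-2) inclusive
  edge (4, 8)→(12, 2): d=(8,-6) inclusive
    (5,1)@(11, 3): e=[8,54,2] → █
    (6,1)@(13, 3): e=[-8,58,14] → ·
    (4,2)@(9, 5): e=[24,34,6] → █
    (6,2)@(13, 5): e=[-8,42,30] → ·
    (3,3)@(7, 7): e=[40,14,10] → █
    (6,3)@(13, 7): e=[-8,26,46] → ·
    (3,4)@(7, 9): e=[40,-2,26] → ·
    (4,4)@(9, 9): e=[24,2,38] → █
    (6,4)@(13, 9): e=[-8,10,62] → ·
    (4,5)@(9, 11): e=[24,-14,54] → ·
    (5,5)@(11, 11): e=[8,-10,66] → ·
  covered (8 px):
    · · · · · · · · · · ·
    · · · · · █ · · · · ·
    · · · · █ █ · · · · ·
    · · · █ █ █ · · · · ·
    · · · · █ █ · · · · ·
    · · · · · · · · · · ·
    · · · · · · · · · · ·
    · · · · · · · · · · ·
    · · · · · · · · · · ·
    · · · · · · · · · · ·
    · · · · · · · · · · ·
T4:
  2·area = 96  (B↔C swapped to make it positive)
  edge (8, 8)→(14, 20): d=(6,12) inclusive
  edge (14, 20)→(6, 20): d=(-8,0) inclusive
  edge (6, 20)→(8, 8): d=(2,-12) inclusive
    (4,5)@(9, 11): e=[6,72,18] → █
    (5,5)@(11, 11): e=[-18,72,42] → ·
    (4,6)@(9, 13): e=[18,56,22] → █
    (5,6)@(11, 13): e=[-6,56,46] → ·
    (3,7)@(7, 15): e=[54,40,2] → █
    (5,7)@(11, 15): e=[6,40,50] → █
    (6,7)@(13, 15): e=[-18,40,74] → ·
    (3,8)@(7, 17): e=[66,24,6] → █
    (6,8)@(13, 17): e=[-6,24,78] → ·
    (3,9)@(7, 19): e=[78,8,10] → █
    (6,9)@(13, 19): e=[6,8,82] → █
    (7,9)@(15, 19): e=[-18,8,106] → ·
  covered (12 px):
    · · · · · · · · · · ·
    · · · · · · · · · · ·
    · · · · · · · · · · ·
    · · · · · · · · · · ·
    · · · · · · · · · · ·
    · · · · █ · · · · · ·
    · · · · █ · · · · · ·
    · · · █ █ █ · · · · ·
    · · · █ █ █ · · · · ·
    · · · █ █ █ █ · · · ·
    · · · · · · · · · · ·

Z-buffer (winner per pixel, '.' = empty):
  . . . . . . . . . . .
  . . . 0 . 3 . . . . .
  . . . . 3 3 . . . . .
  . . . 3 3 3 . . . . .
  . . . 2 3 3 0 . . . .
  . . 2 2 4 . 0 . . . .
  . . 2 2 4 . . 0 . . .
  . . 2 4 4 4 . . 0 . .
  . 2 . 4 4 4 . . . 0 .
  . . . 4 4 4 4 . . . .
  . . . . . . . . . . .

Answer: -1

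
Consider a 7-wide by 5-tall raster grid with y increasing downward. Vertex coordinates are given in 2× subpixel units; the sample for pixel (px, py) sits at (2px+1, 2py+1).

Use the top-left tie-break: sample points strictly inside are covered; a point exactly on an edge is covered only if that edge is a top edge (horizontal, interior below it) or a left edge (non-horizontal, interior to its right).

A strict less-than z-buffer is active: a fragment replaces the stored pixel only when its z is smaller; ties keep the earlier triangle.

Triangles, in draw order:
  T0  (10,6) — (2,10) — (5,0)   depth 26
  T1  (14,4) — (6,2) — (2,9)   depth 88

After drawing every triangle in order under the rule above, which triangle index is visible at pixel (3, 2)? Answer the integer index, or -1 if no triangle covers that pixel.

T0:
  2·area = 68
  edge (10, 6)→(2, 10): d=(-8,4) right/bottom  bias=-1
  edge (2, 10)→(5, 0): d=(3,-10) top-left  bias=+0
  edge (5, 0)→(10, 6): d=(5,6) right/bottom  bias=-1
    (2,0)@(5, 1): e=[60,3,5] → #
    (3,0)@(7, 1): e=[52,23,-7] → ·
    (2,1)@(5, 3): e=[44,9,15] → #
    (3,1)@(7, 3): e=[36,29,3] → #
    (4,1)@(9, 3): e=[28,49,-9] → ·
    (2,2)@(5, 5): e=[28,15,25] → #
    (4,2)@(9, 5): e=[12,55,1] → #
    (5,2)@(11, 5): e=[4,75,-11] → ·
    (1,3)@(3, 7): e=[20,1,47] → #
    (4,3)@(9, 7): e=[-4,61,11] → ·
    (1,4)@(3, 9): e=[4,7,57] → #
    (2,4)@(5, 9): e=[-4,27,45] → ·
  covered (10 px):
    · · # · · · ·
    · · # # · · ·
    · · # # # · ·
    · # # # · · ·
    · # · · · · ·
T1:
  2·area = 64  (B↔C swapped to make it positive)
  edge (14, 4)→(2, 9): d=(-12,5) right/bottom  bias=-1
  edge (2, 9)→(6, 2): d=(4,-7) top-left  bias=+0
  edge (6, 2)→(14, 4): d=(8,2) right/bottom  bias=-1
    (3,1)@(7, 3): e=[47,11,6] → #
    (4,1)@(9, 3): e=[37,25,2] → #
    (5,1)@(11, 3): e=[27,39,-2] → ·
    (2,2)@(5, 5): e=[33,5,26] → #
    (5,2)@(11, 5): e=[3,47,14] → #
    (6,2)@(13, 5): e=[-7,61,10] → ·
    (2,3)@(5, 7): e=[9,13,42] → #
    (3,3)@(7, 7): e=[-1,27,38] → ·
    (4,3)@(9, 7): e=[-11,41,34] → ·
    (5,3)@(11, 7): e=[-21,55,30] → ·
    (2,4)@(5, 9): e=[-15,21,58] → ·
  covered (7 px):
    · · · · · · ·
    · · · # # · ·
    · · # # # # ·
    · · # · · · ·
    · · · · · · ·

Z-buffer (winner per pixel, '.' = empty):
  . . 0 . . . .
  . . 0 0 1 . .
  . . 0 0 0 1 .
  . 0 0 0 . . .
  . 0 . . . . .

Result: 0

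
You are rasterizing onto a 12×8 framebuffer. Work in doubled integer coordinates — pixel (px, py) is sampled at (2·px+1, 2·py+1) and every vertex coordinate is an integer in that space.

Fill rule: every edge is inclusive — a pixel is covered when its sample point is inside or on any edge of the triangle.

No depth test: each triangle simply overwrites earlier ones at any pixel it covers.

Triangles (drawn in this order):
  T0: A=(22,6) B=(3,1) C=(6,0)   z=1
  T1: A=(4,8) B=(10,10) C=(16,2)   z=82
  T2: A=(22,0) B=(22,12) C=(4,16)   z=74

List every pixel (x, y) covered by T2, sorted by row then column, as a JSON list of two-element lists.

T0:
  2·area = 34
  edge (22, 6)→(3, 1): d=(-19,-5) inclusive
  edge (3, 1)→(6, 0): d=(3,-1) inclusive
  edge (6, 0)→(22, 6): d=(16,6) inclusive
    (1,0)@(3, 1): e=[0,0,34] → █  [on edge]
    (2,0)@(5, 1): e=[10,2,22] → █
    (3,0)@(7, 1): e=[20,4,10] → █
    (4,0)@(9, 1): e=[30,6,-2] → ·
    (1,1)@(3, 3): e=[-38,6,66] → ·
    (2,1)@(5, 3): e=[-28,8,54] → ·
    (3,1)@(7, 3): e=[-18,10,42] → ·
    (5,1)@(11, 3): e=[2,14,18] → █
    (6,1)@(13, 3): e=[12,16,6] → █
    (7,1)@(15, 3): e=[22,18,-6] → ·
    (5,2)@(11, 5): e=[-36,20,50] → ·
    (6,2)@(13, 5): e=[-26,22,38] → ·
  covered (6 px):
    · █ █ █ · · · · · · · ·
    · · · · · █ █ · · · · ·
    · · · · · · · · · █ · ·
    · · · · · · · · · · · ·
    · · · · · · · · · · · ·
    · · · · · · · · · · · ·
    · · · · · · · · · · · ·
    · · · · · · · · · · · ·
T1:
  2·area = 60  (B↔C swapped to make it positive)
  edge (4, 8)→(16, 2): d=(12,-6) inclusive
  edge (16, 2)→(10, 10): d=(-6,8) inclusive
  edge (10, 10)→(4, 8): d=(-6,-2) inclusive
    (7,1)@(15, 3): e=[6,2,52] → █
    (8,1)@(17, 3): e=[18,-14,56] → ·
    (5,2)@(11, 5): e=[6,22,32] → █
    (6,2)@(13, 5): e=[18,6,36] → █
    (7,2)@(15, 5): e=[30,-10,40] → ·
    (0,3)@(1, 7): e=[-30,90,0] → ·  [on edge]
    (3,3)@(7, 7): e=[6,42,12] → █
    (4,3)@(9, 7): e=[18,26,16] → █
    (6,3)@(13, 7): e=[42,-6,24] → ·
    (3,4)@(7, 9): e=[30,30,0] → █  [on edge]
    (5,4)@(11, 9): e=[54,-2,8] → ·
    (3,5)@(7, 11): e=[54,18,-12] → ·
    (6,5)@(13, 11): e=[90,-30,0] → ·  [on edge]
    (9,6)@(19, 13): e=[150,-90,0] → ·  [on edge]
  covered (8 px):
    · · · · · · · · · · · ·
    · · · · · · · █ · · · ·
    · · · · · █ █ · · · · ·
    · · · █ █ █ · · · · · ·
    · · · █ █ · · · · · · ·
    · · · · · · · · · · · ·
    · · · · · · · · · · · ·
    · · · · · · · · · · · ·
T2:
  2·area = 216
  edge (22, 0)→(22, 12): d=(0,12) inclusive
  edge (22, 12)→(4, 16): d=(-18,4) inclusive
  edge (4, 16)→(22, 0): d=(18,-16) inclusive
    (10,0)@(21, 1): e=[12,202,2] → █
    (11,0)@(23, 1): e=[-12,194,34] → ·
    (9,1)@(19, 3): e=[36,174,6] → █
    (11,1)@(23, 3): e=[-12,158,70] → ·
    (8,2)@(17, 5): e=[60,146,10] → █
    (11,2)@(23, 5): e=[-12,122,106] → ·
    (7,3)@(15, 7): e=[84,118,14] → █
    (11,3)@(23, 7): e=[-12,86,142] → ·
    (6,4)@(13, 9): e=[108,90,18] → █
    (11,4)@(23, 9): e=[-12,50,178] → ·
    (5,5)@(11, 11): e=[132,62,22] → █
    (11,5)@(23, 11): e=[-12,14,214] → ·
  covered (27 px):
    · · · · · · · · · · █ ·
    · · · · · · · · · █ █ ·
    · · · · · · · · █ █ █ ·
    · · · · · · · █ █ █ █ ·
    · · · · · · █ █ █ █ █ ·
    · · · · · █ █ █ █ █ █ ·
    · · · · █ █ █ █ █ · · ·
    · · · █ · · · · · · · ·

Result: [[10,0],[9,1],[10,1],[8,2],[9,2],[10,2],[7,3],[8,3],[9,3],[10,3],[6,4],[7,4],[8,4],[9,4],[10,4],[5,5],[6,5],[7,5],[8,5],[9,5],[10,5],[4,6],[5,6],[6,6],[7,6],[8,6],[3,7]]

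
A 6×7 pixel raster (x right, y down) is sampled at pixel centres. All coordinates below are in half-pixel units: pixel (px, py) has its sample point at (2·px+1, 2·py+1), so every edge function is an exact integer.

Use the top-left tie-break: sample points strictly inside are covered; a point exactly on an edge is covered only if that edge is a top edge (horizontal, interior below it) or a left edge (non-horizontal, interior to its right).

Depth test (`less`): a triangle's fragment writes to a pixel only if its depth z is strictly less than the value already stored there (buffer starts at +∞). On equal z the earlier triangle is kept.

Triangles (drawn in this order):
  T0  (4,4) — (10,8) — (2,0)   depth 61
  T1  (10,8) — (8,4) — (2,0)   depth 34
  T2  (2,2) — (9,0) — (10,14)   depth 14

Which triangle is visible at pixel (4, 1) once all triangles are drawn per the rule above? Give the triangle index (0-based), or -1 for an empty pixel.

T0:
  2·area = 16  (B↔C swapped to make it positive)
  edge (4, 4)→(2, 0): d=(-2,-4) top-left  bias=+0
  edge (2, 0)→(10, 8): d=(8,8) right/bottom  bias=-1
  edge (10, 8)→(4, 4): d=(-6,-4) top-left  bias=+0
    (1,0)@(3, 1): e=[2,0,14] → ·  [on edge]
    (2,1)@(5, 3): e=[6,0,10] → ·  [on edge]
    (3,2)@(7, 5): e=[10,0,6] → ·  [on edge]
    (4,3)@(9, 7): e=[14,0,2] → ·  [on edge]
    (5,4)@(11, 9): e=[18,0,-2] → ·  [on edge]
  covered (0 px):
    · · · · · ·
    · · · · · ·
    · · · · · ·
    · · · · · ·
    · · · · · ·
    · · · · · ·
    · · · · · ·
T1:
  2·area = 16  (B↔C swapped to make it positive)
  edge (10, 8)→(2, 0): d=(-8,-8) top-left  bias=+0
  edge (2, 0)→(8, 4): d=(6,4) right/bottom  bias=-1
  edge (8, 4)→(10, 8): d=(2,4) right/bottom  bias=-1
    (1,0)@(3, 1): e=[0,2,14] → █  [on edge]
    (2,0)@(5, 1): e=[16,-6,6] → ·
    (1,1)@(3, 3): e=[-16,14,18] → ·
    (2,1)@(5, 3): e=[0,6,10] → █  [on edge]
    (3,1)@(7, 3): e=[16,-2,2] → ·
    (2,2)@(5, 5): e=[-16,18,14] → ·
    (3,2)@(7, 5): e=[0,10,6] → █  [on edge]
    (4,2)@(9, 5): e=[16,2,-2] → ·
    (3,3)@(7, 7): e=[-16,22,10] → ·
    (4,3)@(9, 7): e=[0,14,2] → █  [on edge]
    (5,3)@(11, 7): e=[16,6,-6] → ·
    (4,4)@(9, 9): e=[-16,26,6] → ·
    (5,4)@(11, 9): e=[0,18,-2] → ·  [on edge]
  covered (4 px):
    · █ · · · ·
    · · █ · · ·
    · · · █ · ·
    · · · · █ ·
    · · · · · ·
    · · · · · ·
    · · · · · ·
T2:
  2·area = 100
  edge (2, 2)→(9, 0): d=(7,-2) top-left  bias=+0
  edge (9, 0)→(10, 14): d=(1,14) right/bottom  bias=-1
  edge (10, 14)→(2, 2): d=(-8,-12) top-left  bias=+0
    (3,0)@(7, 1): e=[3,29,68] → █
    (4,0)@(9, 1): e=[7,1,92] → █
    (5,0)@(11, 1): e=[11,-27,116] → ·
    (1,1)@(3, 3): e=[9,87,4] → █
    (2,1)@(5, 3): e=[13,59,28] → █
    (5,1)@(11, 3): e=[25,-25,100] → ·
    (1,2)@(3, 5): e=[23,89,-12] → ·
    (2,2)@(5, 5): e=[27,61,12] → █
    (5,2)@(11, 5): e=[39,-23,84] → ·
    (2,3)@(5, 7): e=[41,63,-4] → ·
    (3,3)@(7, 7): e=[45,35,20] → █
    (5,3)@(11, 7): e=[53,-21,68] → ·
  covered (14 px):
    · · · █ █ ·
    · █ █ █ █ ·
    · · █ █ █ ·
    · · · █ █ ·
    · · · █ █ ·
    · · · · █ ·
    · · · · · ·

Z-buffer (winner per pixel, '.' = empty):
  . 1 . 2 2 .
  . 2 2 2 2 .
  . . 2 2 2 .
  . . . 2 2 .
  . . . 2 2 .
  . . . . 2 .
  . . . . . .

Result: 2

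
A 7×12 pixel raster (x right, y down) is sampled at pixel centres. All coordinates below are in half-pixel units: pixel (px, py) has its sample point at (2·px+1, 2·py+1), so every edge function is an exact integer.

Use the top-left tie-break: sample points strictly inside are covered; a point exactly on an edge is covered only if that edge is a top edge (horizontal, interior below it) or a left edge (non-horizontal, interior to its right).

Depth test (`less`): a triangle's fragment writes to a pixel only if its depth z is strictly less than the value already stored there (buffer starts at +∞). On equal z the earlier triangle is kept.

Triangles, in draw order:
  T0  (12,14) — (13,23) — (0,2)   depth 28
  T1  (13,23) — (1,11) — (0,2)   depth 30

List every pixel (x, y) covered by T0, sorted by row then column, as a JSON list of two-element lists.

T0:
  2·area = 96
  edge (12, 14)→(13, 23): d=(1,9) right/bottom  bias=-1
  edge (13, 23)→(0, 2): d=(-13,-21) top-left  bias=+0
  edge (0, 2)→(12, 14): d=(12,12) right/bottom  bias=-1
    (0,1)@(1, 3): e=[88,8,0] → ·  [on edge]
    (1,2)@(3, 5): e=[72,24,0] → ·  [on edge]
    (5,2)@(11, 5): e=[0,192,-96] → ·  [on edge]
    (2,3)@(5, 7): e=[56,40,0] → ·  [on edge]
    (2,4)@(5, 9): e=[58,14,24] → #
    (3,4)@(7, 9): e=[40,56,0] → ·  [on edge]
    (2,5)@(5, 11): e=[60,-12,48] → ·
    (3,5)@(7, 11): e=[42,30,24] → #
    (4,5)@(9, 11): e=[24,72,0] → ·  [on edge]
    (3,6)@(7, 13): e=[44,4,48] → #
    (4,6)@(9, 13): e=[26,46,24] → #
    (5,6)@(11, 13): e=[8,88,0] → ·  [on edge]
    (6,7)@(13, 15): e=[-8,104,0] → ·  [on edge]
    (6,11)@(13, 23): e=[0,0,96] → ·  [on edge]
  covered (8 px):
    · · · · · · ·
    · · · · · · ·
    · · · · · · ·
    · · · · · · ·
    · · # · · · ·
    · · · # · · ·
    · · · # # · ·
    · · · · # # ·
    · · · · · # ·
    · · · · · # ·
    · · · · · · ·
    · · · · · · ·
T1:
  2·area = 96
  edge (13, 23)→(1, 11): d=(-12,-12) top-left  bias=+0
  edge (1, 11)→(0, 2): d=(-1,-9) top-left  bias=+0
  edge (0, 2)→(13, 23): d=(13,21) right/bottom  bias=-1
    (0,2)@(1, 5): e=[72,6,18] → #
    (1,2)@(3, 5): e=[96,24,-24] → ·
    (0,3)@(1, 7): e=[48,4,44] → #
    (1,3)@(3, 7): e=[72,22,2] → #
    (2,3)@(5, 7): e=[96,40,-40] → ·
    (0,4)@(1, 9): e=[24,2,70] → #
    (2,4)@(5, 9): e=[72,38,-14] → ·
    (0,5)@(1, 11): e=[0,0,96] → #  [on edge]
    (2,5)@(5, 11): e=[48,36,12] → #
    (3,5)@(7, 11): e=[72,54,-30] → ·
    (0,6)@(1, 13): e=[-24,-2,122] → ·
    (1,6)@(3, 13): e=[0,16,80] → #  [on edge]
    (2,7)@(5, 15): e=[0,32,64] → #  [on edge]
    (3,8)@(7, 17): e=[0,48,48] → #  [on edge]
    (4,9)@(9, 19): e=[0,64,32] → #  [on edge]
    (5,10)@(11, 21): e=[0,80,16] → #  [on edge]
    (6,11)@(13, 23): e=[0,96,0] → ·  [on edge]
  covered (16 px):
    · · · · · · ·
    · · · · · · ·
    # · · · · · ·
    # # · · · · ·
    # # · · · · ·
    # # # · · · ·
    · # # · · · ·
    · · # # · · ·
    · · · # # · ·
    · · · · # · ·
    · · · · · # ·
    · · · · · · ·

Final: [[2,4],[3,5],[3,6],[4,6],[4,7],[5,7],[5,8],[5,9]]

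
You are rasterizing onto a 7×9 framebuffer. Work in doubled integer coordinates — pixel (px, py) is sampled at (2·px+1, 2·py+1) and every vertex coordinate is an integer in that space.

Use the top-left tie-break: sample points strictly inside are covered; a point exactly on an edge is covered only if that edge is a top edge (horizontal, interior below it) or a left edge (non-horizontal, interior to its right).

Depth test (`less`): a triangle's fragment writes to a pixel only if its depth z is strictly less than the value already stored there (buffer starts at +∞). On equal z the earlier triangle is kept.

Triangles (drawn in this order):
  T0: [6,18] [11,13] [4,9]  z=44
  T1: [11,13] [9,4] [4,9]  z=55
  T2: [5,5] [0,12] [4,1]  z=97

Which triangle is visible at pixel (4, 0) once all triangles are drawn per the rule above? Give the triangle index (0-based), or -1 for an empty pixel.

T0:
  2·area = 55  (B↔C swapped to make it positive)
  edge (6, 18)→(4, 9): d=(-2,-9) top-left  bias=+0
  edge (4, 9)→(11, 13): d=(7,4) right/bottom  bias=-1
  edge (11, 13)→(6, 18): d=(-5,5) right/bottom  bias=-1
    (2,5)@(5, 11): e=[5,10,40] → #
    (3,5)@(7, 11): e=[23,2,30] → #
    (4,5)@(9, 11): e=[41,-6,20] → ·
    (6,5)@(13, 11): e=[77,-22,0] → ·  [on edge]
    (2,6)@(5, 13): e=[1,24,30] → #
    (4,6)@(9, 13): e=[37,8,10] → #
    (5,6)@(11, 13): e=[55,0,0] → ·  [on edge]
    (2,7)@(5, 15): e=[-3,38,20] → ·
    (3,7)@(7, 15): e=[15,30,10] → #
    (4,7)@(9, 15): e=[33,22,0] → ·  [on edge]
    (3,8)@(7, 17): e=[11,44,0] → ·  [on edge]
  covered (6 px):
    · · · · · · ·
    · · · · · · ·
    · · · · · · ·
    · · · · · · ·
    · · · · · · ·
    · · # # · · ·
    · · # # # · ·
    · · · # · · ·
    · · · · · · ·
T1:
  2·area = 55  (B↔C swapped to make it positive)
  edge (11, 13)→(4, 9): d=(-7,-4) top-left  bias=+0
  edge (4, 9)→(9, 4): d=(5,-5) top-left  bias=+0
  edge (9, 4)→(11, 13): d=(2,9) right/bottom  bias=-1
    (4,2)@(9, 5): e=[48,5,2] → #
    (5,2)@(11, 5): e=[56,15,-16] → ·
    (3,3)@(7, 7): e=[26,5,24] → #
    (5,3)@(11, 7): e=[42,25,-12] → ·
    (2,4)@(5, 9): e=[4,5,46] → #
    (5,4)@(11, 9): e=[28,35,-8] → ·
    (2,5)@(5, 11): e=[-10,15,50] → ·
    (3,5)@(7, 11): e=[-2,25,32] → ·
    (4,5)@(9, 11): e=[6,35,14] → #
    (5,5)@(11, 11): e=[14,45,-4] → ·
    (4,6)@(9, 13): e=[-8,45,18] → ·
    (5,6)@(11, 13): e=[0,55,0] → ·  [on edge]
  covered (7 px):
    · · · · · · ·
    · · · · · · ·
    · · · · # · ·
    · · · # # · ·
    · · # # # · ·
    · · · · # · ·
    · · · · · · ·
    · · · · · · ·
    · · · · · · ·
T2:
  2·area = 27
  edge (5, 5)→(0, 12): d=(-5,7) right/bottom  bias=-1
  edge (0, 12)→(4, 1): d=(4,-11) top-left  bias=+0
  edge (4, 1)→(5, 5): d=(1,4) right/bottom  bias=-1
    (1,2)@(3, 5): e=[14,5,8] → #
    (2,2)@(5, 5): e=[0,27,0] → ·  [on edge]
    (1,3)@(3, 7): e=[4,13,10] → #
    (2,3)@(5, 7): e=[-10,35,2] → ·
    (1,4)@(3, 9): e=[-6,21,12] → ·
    (3,6)@(7, 13): e=[-54,81,0] → ·  [on edge]
  covered (2 px):
    · · · · · · ·
    · · · · · · ·
    · # · · · · ·
    · # · · · · ·
    · · · · · · ·
    · · · · · · ·
    · · · · · · ·
    · · · · · · ·
    · · · · · · ·

Z-buffer (winner per pixel, '.' = empty):
  . . . . . . .
  . . . . . . .
  . 2 . . 1 . .
  . 2 . 1 1 . .
  . . 1 1 1 . .
  . . 0 0 1 . .
  . . 0 0 0 . .
  . . . 0 . . .
  . . . . . . .

Result: -1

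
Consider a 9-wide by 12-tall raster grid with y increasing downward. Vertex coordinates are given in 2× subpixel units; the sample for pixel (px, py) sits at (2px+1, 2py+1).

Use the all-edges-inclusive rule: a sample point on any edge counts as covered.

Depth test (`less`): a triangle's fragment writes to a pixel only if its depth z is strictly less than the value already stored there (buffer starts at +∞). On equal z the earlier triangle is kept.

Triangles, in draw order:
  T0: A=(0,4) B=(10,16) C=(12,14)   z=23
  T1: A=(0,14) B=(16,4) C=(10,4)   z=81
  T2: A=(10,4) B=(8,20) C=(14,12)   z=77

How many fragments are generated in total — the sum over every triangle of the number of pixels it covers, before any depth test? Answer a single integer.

T0:
  2·area = 44  (B↔C swapped to make it positive)
  edge (0, 4)→(12, 14): d=(12,10) inclusive
  edge (12, 14)→(10, 16): d=(-2,2) inclusive
  edge (10, 16)→(0, 4): d=(-10,-12) inclusive
    (0,2)@(1, 5): e=[2,40,2] → X
    (1,2)@(3, 5): e=[-18,36,26] → .
    (0,3)@(1, 7): e=[26,36,-18] → .
    (1,3)@(3, 7): e=[6,32,6] → X
    (2,3)@(5, 7): e=[-14,28,30] → .
    (1,4)@(3, 9): e=[30,28,-14] → .
    (2,4)@(5, 9): e=[10,24,10] → X
    (3,4)@(7, 9): e=[-10,20,34] → .
    (8,4)@(17, 9): e=[-110,0,154] → .  [on edge]
    (2,5)@(5, 11): e=[34,20,-10] → .
    (3,5)@(7, 11): e=[14,16,14] → X
    (4,5)@(9, 11): e=[-6,12,38] → .
    (7,5)@(15, 11): e=[-66,0,110] → .  [on edge]
    (6,6)@(13, 13): e=[-22,0,66] → .  [on edge]
    (5,7)@(11, 15): e=[22,0,22] → X  [on edge]
    (4,8)@(9, 17): e=[66,0,-22] → .  [on edge]
    (3,9)@(7, 19): e=[110,0,-66] → .  [on edge]
    (2,10)@(5, 21): e=[154,0,-110] → .  [on edge]
    (1,11)@(3, 23): e=[198,0,-154] → .  [on edge]
  covered (6 px):
    . . . . . . . . .
    . . . . . . . . .
    X . . . . . . . .
    . X . . . . . . .
    . . X . . . . . .
    . . . X . . . . .
    . . . . X . . . .
    . . . . . X . . .
    . . . . . . . . .
    . . . . . . . . .
    . . . . . . . . .
    . . . . . . . . .
T1:
  2·area = 60  (B↔C swapped to make it positive)
  edge (0, 14)→(10, 4): d=(10,-10) inclusive
  edge (10, 4)→(16, 4): d=(6,0) inclusive
  edge (16, 4)→(0, 14): d=(-16,10) inclusive
    (6,0)@(13, 1): e=[0,-18,78] → .  [on edge]
    (5,1)@(11, 3): e=[0,-6,66] → .  [on edge]
    (4,2)@(9, 5): e=[0,6,54] → X  [on edge]
    (5,2)@(11, 5): e=[20,6,34] → X
    (6,2)@(13, 5): e=[40,6,14] → X
    (7,2)@(15, 5): e=[60,6,-6] → .
    (3,3)@(7, 7): e=[0,18,42] → X  [on edge]
    (6,3)@(13, 7): e=[60,18,-18] → .
    (2,4)@(5, 9): e=[0,30,30] → X  [on edge]
    (4,4)@(9, 9): e=[40,30,-10] → .
    (5,4)@(11, 9): e=[60,30,-30] → .
    (1,5)@(3, 11): e=[0,42,18] → X  [on edge]
    (0,6)@(1, 13): e=[0,54,6] → X  [on edge]
  covered (10 px):
    . . . . . . . . .
    . . . . . . . . .
    . . . . X X X . .
    . . . X X X . . .
    . . X X . . . . .
    . X . . . . . . .
    X . . . . . . . .
    . . . . . . . . .
    . . . . . . . . .
    . . . . . . . . .
    . . . . . . . . .
    . . . . . . . . .
T2:
  2·area = 80  (B↔C swapped to make it positive)
  edge (10, 4)→(14, 12): d=(4,8) inclusive
  edge (14, 12)→(8, 20): d=(-6,8) inclusive
  edge (8, 20)→(10, 4): d=(2,-16) inclusive
    (5,3)@(11, 7): e=[4,54,22] → X
    (6,3)@(13, 7): e=[-12,38,54] → .
    (5,4)@(11, 9): e=[12,42,26] → X
    (6,4)@(13, 9): e=[-4,26,58] → .
    (5,5)@(11, 11): e=[20,30,30] → X
    (6,5)@(13, 11): e=[4,14,62] → X
    (7,5)@(15, 11): e=[-12,-2,94] → .
    (4,6)@(9, 13): e=[44,34,2] → X
    (7,6)@(15, 13): e=[-4,-14,98] → .
    (4,7)@(9, 15): e=[52,22,6] → X
    (6,7)@(13, 15): e=[20,-10,70] → .
    (4,8)@(9, 17): e=[60,10,10] → X
  covered (10 px):
    . . . . . . . . .
    . . . . . . . . .
    . . . . . . . . .
    . . . . . X . . .
    . . . . . X . . .
    . . . . . X X . .
    . . . . X X X . .
    . . . . X X . . .
    . . . . X . . . .
    . . . . . . . . .
    . . . . . . . . .
    . . . . . . . . .

Answer: 26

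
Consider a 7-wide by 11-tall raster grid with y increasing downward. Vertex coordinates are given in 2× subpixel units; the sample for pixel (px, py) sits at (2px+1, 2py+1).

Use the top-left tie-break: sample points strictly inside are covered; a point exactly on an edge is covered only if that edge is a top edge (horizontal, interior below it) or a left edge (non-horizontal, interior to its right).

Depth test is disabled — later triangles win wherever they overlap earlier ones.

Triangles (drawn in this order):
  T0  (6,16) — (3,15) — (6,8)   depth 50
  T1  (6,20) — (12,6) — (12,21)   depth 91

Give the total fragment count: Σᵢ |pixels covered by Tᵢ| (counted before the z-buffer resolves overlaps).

T0:
  2·area = 24
  edge (6, 16)→(3, 15): d=(-3,-1) top-left  bias=+0
  edge (3, 15)→(6, 8): d=(3,-7) top-left  bias=+0
  edge (6, 8)→(6, 16): d=(0,8) right/bottom  bias=-1
    (4,0)@(9, 1): e=[48,0,-24] → ·  [on edge]
    (2,5)@(5, 11): e=[14,2,8] → █
    (3,5)@(7, 11): e=[16,16,-8] → ·
    (2,6)@(5, 13): e=[8,8,8] → █
    (3,6)@(7, 13): e=[10,22,-8] → ·
    (1,7)@(3, 15): e=[0,0,24] → █  [on edge]
    (3,7)@(7, 15): e=[4,28,-8] → ·
    (1,8)@(3, 17): e=[-6,6,24] → ·
    (2,8)@(5, 17): e=[-4,20,8] → ·
    (4,8)@(9, 17): e=[0,48,-24] → ·  [on edge]
  covered (4 px):
    · · · · · · ·
    · · · · · · ·
    · · · · · · ·
    · · · · · · ·
    · · · · · · ·
    · · █ · · · ·
    · · █ · · · ·
    · █ █ · · · ·
    · · · · · · ·
    · · · · · · ·
    · · · · · · ·
T1:
  2·area = 90
  edge (6, 20)→(12, 6): d=(6,-14) top-left  bias=+0
  edge (12, 6)→(12, 21): d=(0,15) right/bottom  bias=-1
  edge (12, 21)→(6, 20): d=(-6,-1) top-left  bias=+0
    (5,4)@(11, 9): e=[4,15,71] → █
    (6,4)@(13, 9): e=[32,-15,73] → ·
    (5,5)@(11, 11): e=[16,15,59] → █
    (6,5)@(13, 11): e=[44,-15,61] → ·
    (4,6)@(9, 13): e=[0,45,45] → █  [on edge]
    (6,6)@(13, 13): e=[56,-15,49] → ·
    (4,7)@(9, 15): e=[12,45,33] → █
    (6,7)@(13, 15): e=[68,-15,37] → ·
    (4,8)@(9, 17): e=[24,45,21] → █
    (6,8)@(13, 17): e=[80,-15,25] → ·
    (3,9)@(7, 19): e=[8,75,7] → █
    (6,9)@(13, 19): e=[92,-15,13] → ·
  covered (11 px):
    · · · · · · ·
    · · · · · · ·
    · · · · · · ·
    · · · · · · ·
    · · · · · █ ·
    · · · · · █ ·
    · · · · █ █ ·
    · · · · █ █ ·
    · · · · █ █ ·
    · · · █ █ █ ·
    · · · · · · ·

Result: 15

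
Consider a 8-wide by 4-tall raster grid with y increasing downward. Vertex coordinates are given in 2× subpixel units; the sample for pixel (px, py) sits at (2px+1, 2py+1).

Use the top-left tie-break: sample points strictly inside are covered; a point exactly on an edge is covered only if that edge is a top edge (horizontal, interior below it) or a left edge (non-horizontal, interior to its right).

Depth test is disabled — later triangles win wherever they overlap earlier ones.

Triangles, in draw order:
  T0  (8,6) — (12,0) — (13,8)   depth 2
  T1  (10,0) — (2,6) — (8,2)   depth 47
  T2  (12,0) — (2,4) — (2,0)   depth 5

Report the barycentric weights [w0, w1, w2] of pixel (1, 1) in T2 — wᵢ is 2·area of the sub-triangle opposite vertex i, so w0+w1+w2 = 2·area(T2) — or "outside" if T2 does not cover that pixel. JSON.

T0:
  2·area = 38
  edge (8, 6)→(12, 0): d=(4,-6) top-left  bias=+0
  edge (12, 0)→(13, 8): d=(1,8) right/bottom  bias=-1
  edge (13, 8)→(8, 6): d=(-5,-2) top-left  bias=+0
    (5,1)@(11, 3): e=[6,11,21] → █
    (6,1)@(13, 3): e=[18,-5,25] → ·
    (4,2)@(9, 5): e=[2,29,7] → █
    (6,2)@(13, 5): e=[26,-3,15] → ·
    (4,3)@(9, 7): e=[10,31,-3] → ·
    (5,3)@(11, 7): e=[22,15,1] → █
    (6,3)@(13, 7): e=[34,-1,5] → ·
  covered (4 px):
    · · · · · · · ·
    · · · · · █ · ·
    · · · · █ █ · ·
    · · · · · █ · ·
T1:
  2·area = 4  (B↔C swapped to make it positive)
  edge (10, 0)→(8, 2): d=(-2,2) right/bottom  bias=-1
  edge (8, 2)→(2, 6): d=(-6,4) right/bottom  bias=-1
  edge (2, 6)→(10, 0): d=(8,-6) top-left  bias=+0
    (4,0)@(9, 1): e=[0,2,2] → ·  [on edge]
    (3,1)@(7, 3): e=[0,-2,6] → ·  [on edge]
    (2,2)@(5, 5): e=[0,-6,10] → ·  [on edge]
    (1,3)@(3, 7): e=[0,-10,14] → ·  [on edge]
  covered (0 px):
    · · · · · · · ·
    · · · · · · · ·
    · · · · · · · ·
    · · · · · · · ·
T2:
  2·area = 40
  edge (12, 0)→(2, 4): d=(-10,4) right/bottom  bias=-1
  edge (2, 4)→(2, 0): d=(0,-4) top-left  bias=+0
  edge (2, 0)→(12, 0): d=(10,0) top-left  bias=+0
    (1,0)@(3, 1): e=[26,4,10] → █
    (2,0)@(5, 1): e=[18,12,10] → █
    (3,0)@(7, 1): e=[10,20,10] → █
    (4,0)@(9, 1): e=[2,28,10] → █
    (5,0)@(11, 1): e=[-6,36,10] → ·
    (1,1)@(3, 3): e=[6,4,30] → █
    (2,1)@(5, 3): e=[-2,12,30] → ·
    (3,1)@(7, 3): e=[-10,20,30] → ·
    (4,1)@(9, 3): e=[-18,28,30] → ·
    (1,2)@(3, 5): e=[-14,4,50] → ·
  covered (5 px):
    · █ █ █ █ · · ·
    · █ · · · · · ·
    · · · · · · · ·
    · · · · · · · ·

Final: [4,30,6]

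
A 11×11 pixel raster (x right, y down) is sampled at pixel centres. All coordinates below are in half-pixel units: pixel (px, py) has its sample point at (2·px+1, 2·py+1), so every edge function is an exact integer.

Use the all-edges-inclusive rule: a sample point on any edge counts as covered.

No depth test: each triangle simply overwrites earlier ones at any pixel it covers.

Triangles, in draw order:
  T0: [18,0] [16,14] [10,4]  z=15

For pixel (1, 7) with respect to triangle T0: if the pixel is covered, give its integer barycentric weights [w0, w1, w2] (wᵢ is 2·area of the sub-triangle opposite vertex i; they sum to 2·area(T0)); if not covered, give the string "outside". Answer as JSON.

T0:
  2·area = 104
  edge (18, 0)→(16, 14): d=(-2,14) inclusive
  edge (16, 14)→(10, 4): d=(-6,-10) inclusive
  edge (10, 4)→(18, 0): d=(8,-4) inclusive
    (8,0)@(17, 1): e=[12,88,4] → X
    (9,0)@(19, 1): e=[-16,108,12] → .
    (6,1)@(13, 3): e=[64,36,4] → X
    (7,1)@(15, 3): e=[36,56,12] → X
    (9,1)@(19, 3): e=[-20,96,28] → .
    (5,2)@(11, 5): e=[88,4,12] → X
    (9,2)@(19, 5): e=[-24,84,44] → .
    (5,3)@(11, 7): e=[84,-8,28] → .
    (6,3)@(13, 7): e=[56,12,36] → X
    (8,3)@(17, 7): e=[0,52,52] → X  [on edge]
    (9,3)@(19, 7): e=[-28,72,60] → .
    (6,4)@(13, 9): e=[52,0,52] → X  [on edge]
    (9,9)@(19, 19): e=[-52,0,156] → .  [on edge]
    (7,10)@(15, 21): e=[0,-52,156] → .  [on edge]
  covered (14 px):
    . . . . . . . . X . .
    . . . . . . X X X . .
    . . . . . X X X X . .
    . . . . . . X X X . .
    . . . . . . X X . . .
    . . . . . . . X . . .
    . . . . . . . . . . .
    . . . . . . . . . . .
    . . . . . . . . . . .
    . . . . . . . . . . .
    . . . . . . . . . . .

Final: "outside"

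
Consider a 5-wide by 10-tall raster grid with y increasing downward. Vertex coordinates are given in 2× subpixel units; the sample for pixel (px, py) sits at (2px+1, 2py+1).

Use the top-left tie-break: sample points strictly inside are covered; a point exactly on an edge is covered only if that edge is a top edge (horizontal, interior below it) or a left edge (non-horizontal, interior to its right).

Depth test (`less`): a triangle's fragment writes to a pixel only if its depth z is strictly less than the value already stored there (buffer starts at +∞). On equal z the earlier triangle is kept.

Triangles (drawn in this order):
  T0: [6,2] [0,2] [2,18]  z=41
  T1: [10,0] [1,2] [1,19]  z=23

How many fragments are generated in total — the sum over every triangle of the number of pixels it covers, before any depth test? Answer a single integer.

T0:
  2·area = 96  (B↔C swapped to make it positive)
  edge (6, 2)→(2, 18): d=(-4,16) right/bottom  bias=-1
  edge (2, 18)→(0, 2): d=(-2,-16) top-left  bias=+0
  edge (0, 2)→(6, 2): d=(6,0) top-left  bias=+0
    (0,1)@(1, 3): e=[76,14,6] → #
    (1,1)@(3, 3): e=[44,46,6] → #
    (2,1)@(5, 3): e=[12,78,6] → #
    (3,1)@(7, 3): e=[-20,110,6] → ·
    (0,2)@(1, 5): e=[68,10,18] → #
    (3,2)@(7, 5): e=[-28,106,18] → ·
    (0,3)@(1, 7): e=[60,6,30] → #
    (2,3)@(5, 7): e=[-4,70,30] → ·
    (0,4)@(1, 9): e=[52,2,42] → #
    (2,4)@(5, 9): e=[-12,66,42] → ·
    (0,5)@(1, 11): e=[44,-2,54] → ·
    (1,5)@(3, 11): e=[12,30,54] → #
  covered (12 px):
    · · · · ·
    # # # · ·
    # # # · ·
    # # · · ·
    # # · · ·
    · # · · ·
    · # · · ·
    · · · · ·
    · · · · ·
    · · · · ·
T1:
  2·area = 153  (B↔C swapped to make it positive)
  edge (10, 0)→(1, 19): d=(-9,19) right/bottom  bias=-1
  edge (1, 19)→(1, 2): d=(0,-17) top-left  bias=+0
  edge (1, 2)→(10, 0): d=(9,-2) top-left  bias=+0
    (0,0)@(1, 1): e=[162,0,-9] → ·  [on edge]
    (3,0)@(7, 1): e=[48,102,3] → #
    (4,0)@(9, 1): e=[10,136,7] → #
    (0,1)@(1, 3): e=[144,0,9] → #  [on edge]
    (1,1)@(3, 3): e=[106,34,13] → #
    (2,1)@(5, 3): e=[68,68,17] → #
    (4,1)@(9, 3): e=[-8,136,25] → ·
    (0,2)@(1, 5): e=[126,0,27] → #  [on edge]
    (4,2)@(9, 5): e=[-26,136,43] → ·
    (0,3)@(1, 7): e=[108,0,45] → #  [on edge]
    (3,3)@(7, 7): e=[-6,102,57] → ·
    (0,4)@(1, 9): e=[90,0,63] → #  [on edge]
    (0,5)@(1, 11): e=[72,0,81] → #  [on edge]
    (0,6)@(1, 13): e=[54,0,99] → #  [on edge]
    (0,7)@(1, 15): e=[36,0,117] → #  [on edge]
    (0,8)@(1, 17): e=[18,0,135] → #  [on edge]
    (0,9)@(1, 19): e=[0,0,153] → ·  [on edge]
  covered (22 px):
    · · · # #
    # # # # ·
    # # # # ·
    # # # · ·
    # # # · ·
    # # · · ·
    # # · · ·
    # · · · ·
    # · · · ·
    · · · · ·

Answer: 34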